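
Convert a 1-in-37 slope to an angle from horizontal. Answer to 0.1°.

tan θ = 1/37 = 0.0270
θ = arctan(0.0270) = 1.55°

1.5°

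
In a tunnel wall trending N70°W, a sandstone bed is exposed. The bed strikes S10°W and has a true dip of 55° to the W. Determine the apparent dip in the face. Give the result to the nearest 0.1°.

54.6°

Angle between strike (S10°W) and section (N70°W): β = 80°.
tan(apparent dip) = tan 55° · sin 80° = 1.4065
α = arctan(1.4065) = 54.59°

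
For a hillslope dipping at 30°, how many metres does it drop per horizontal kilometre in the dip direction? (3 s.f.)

577 m

drop per km = 1000 × tan 30° = 1000 × 0.5774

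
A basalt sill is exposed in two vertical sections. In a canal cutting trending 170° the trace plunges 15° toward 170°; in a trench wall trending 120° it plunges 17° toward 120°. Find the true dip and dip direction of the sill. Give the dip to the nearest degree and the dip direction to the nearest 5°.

Represent each trace as a vector plunging at its apparent dip toward its trend (east-north-up frame): v₁ = (0.168, -0.951, -0.259), v₂ = (0.828, -0.478, -0.292).
The plane normal is n = v₁ × v₂ ∝ (0.154, -0.165, 0.708).
Dip δ = arctan(|n_h|/n_z) = arctan(0.226/0.708) = 17.7°.
The horizontal component of n points toward azimuth atan2(n_x, n_y) = 137°, the dip direction.

true dip 18°, dip direction 135°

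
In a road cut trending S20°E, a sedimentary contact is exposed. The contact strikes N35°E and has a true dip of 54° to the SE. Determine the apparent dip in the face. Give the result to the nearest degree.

48°

The section lies 55° from the strike.
tan(apparent dip) = tan 54° · sin 55° = 1.1275
α = arctan(1.1275) = 48.43°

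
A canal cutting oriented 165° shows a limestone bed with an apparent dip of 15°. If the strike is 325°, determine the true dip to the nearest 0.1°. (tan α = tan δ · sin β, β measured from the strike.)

β = acute angle between strike 325° and section 165° = 20°.
tan(true dip) = tan 15° / sin 20° = 0.7834
true dip = arctan 0.7834 = 38.08°

38.1°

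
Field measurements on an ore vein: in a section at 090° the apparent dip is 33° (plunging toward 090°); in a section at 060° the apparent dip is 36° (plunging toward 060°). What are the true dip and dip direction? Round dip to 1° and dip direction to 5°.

true dip 36°, dip direction 065°

Represent each trace as a vector plunging at its apparent dip toward its trend (east-north-up frame): v₁ = (0.839, 0.000, -0.545), v₂ = (0.701, 0.405, -0.588).
Cross product v₁ × v₂ gives the pole to the plane: n ∝ (0.220, 0.111, 0.339).
Dip δ = arctan(|n_h|/n_z) = arctan(0.247/0.339) = 36.0°.
Dip direction = atan2(0.220, 0.111) = 63° (azimuth of n's horizontal projection).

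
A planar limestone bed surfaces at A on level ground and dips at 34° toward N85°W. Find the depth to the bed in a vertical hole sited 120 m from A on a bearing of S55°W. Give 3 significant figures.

62.0 m

The hole lies 40° from the dip direction, so the down-dip offset is 120 × cos 40° = 91.93 m.
Depth = down-dip offset × tan(dip) = 91.93 × tan 34° = 91.93 × 0.6745
Depth = 62.00 m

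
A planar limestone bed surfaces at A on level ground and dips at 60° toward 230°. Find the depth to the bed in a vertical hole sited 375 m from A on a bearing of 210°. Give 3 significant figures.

610 m

The hole lies 20° from the dip direction, so the down-dip offset is 375 × cos 20° = 352.38 m.
Depth = down-dip offset × tan(dip) = 352.38 × tan 60° = 352.38 × 1.7321
Depth = 610.35 m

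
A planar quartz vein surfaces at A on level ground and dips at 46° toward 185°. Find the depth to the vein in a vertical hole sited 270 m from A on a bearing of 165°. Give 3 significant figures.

263 m

The hole lies 20° from the dip direction, so the down-dip offset is 270 × cos 20° = 253.72 m.
Depth = down-dip offset × tan(dip) = 253.72 × tan 46° = 253.72 × 1.0355
Depth = 262.73 m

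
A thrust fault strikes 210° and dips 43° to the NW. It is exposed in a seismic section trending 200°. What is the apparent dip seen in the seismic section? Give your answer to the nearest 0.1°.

9.2°

Angle between strike (210°) and section (200°): β = 10°.
tan(apparent dip) = tan 43° · sin 10° = 0.1619
α = arctan(0.1619) = 9.20°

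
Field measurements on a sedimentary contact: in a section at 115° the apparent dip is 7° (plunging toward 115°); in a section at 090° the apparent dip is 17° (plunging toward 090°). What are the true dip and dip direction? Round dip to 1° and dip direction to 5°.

Each apparent-dip line lies in the plane. As unit vectors (x east, y north, z up), v₁ plunges 7°→115° and v₂ plunges 17°→090°.
n = v₁ × v₂ = (0.123, 0.146, 0.401) (taken with n_z > 0).
tan δ = √(n_x²+n_y²)/n_z = 0.191/0.401, so δ = 25.5°.
Dip direction = atan2(0.123, 0.146) = 40° (azimuth of n's horizontal projection).

true dip 25°, dip direction 040°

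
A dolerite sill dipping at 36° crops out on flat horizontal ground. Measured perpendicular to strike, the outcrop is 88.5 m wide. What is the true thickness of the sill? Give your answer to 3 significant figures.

True thickness t = w · sin(dip) = 88.5 × sin 36°
t = 88.5 × 0.5878 = 52.019 m

52.0 m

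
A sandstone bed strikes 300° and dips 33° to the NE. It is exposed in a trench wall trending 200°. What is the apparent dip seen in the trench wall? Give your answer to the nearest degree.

33°

Angle between strike (300°) and section (200°): β = 80°.
tan(apparent dip) = tan 33° · sin 80° = 0.6395
α = arctan(0.6395) = 32.60°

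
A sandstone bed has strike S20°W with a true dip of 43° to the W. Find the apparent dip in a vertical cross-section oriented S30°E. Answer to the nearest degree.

36°

Angle between strike (S20°W) and section (S30°E): β = 50°.
tan(apparent dip) = tan 43° · sin 50° = 0.7143
apparent dip = arctan 0.7143 = 35.54°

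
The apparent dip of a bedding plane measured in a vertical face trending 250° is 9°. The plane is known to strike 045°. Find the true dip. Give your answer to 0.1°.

20.5°

The section is 25° from the strike.
tan(true dip) = tan 9° / sin 25° = 0.3748
δ = arctan(0.3748) = 20.54°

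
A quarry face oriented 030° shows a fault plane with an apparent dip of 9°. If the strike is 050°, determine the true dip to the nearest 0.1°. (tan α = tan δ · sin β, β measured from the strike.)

The section is 20° from the strike.
tan(true dip) = tan 9° / sin 20° = 0.4631
δ = arctan(0.4631) = 24.85°

24.8°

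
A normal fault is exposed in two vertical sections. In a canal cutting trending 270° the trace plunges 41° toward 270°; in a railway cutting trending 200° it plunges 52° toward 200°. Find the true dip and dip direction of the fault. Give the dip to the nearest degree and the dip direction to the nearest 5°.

The two traces are lines in the plane: v₁ = (sin 270°·cos 41°, cos 270°·cos 41°, −sin 41°), v₂ = (sin 200°·cos 52°, cos 200°·cos 52°, −sin 52°).
n = v₁ × v₂ = (-0.380, -0.457, 0.437) (taken with n_z > 0).
tan δ = √(n_x²+n_y²)/n_z = 0.594/0.437, so δ = 53.7°.
The horizontal component of n points toward azimuth atan2(n_x, n_y) = 220°, the dip direction.

true dip 54°, dip direction 220°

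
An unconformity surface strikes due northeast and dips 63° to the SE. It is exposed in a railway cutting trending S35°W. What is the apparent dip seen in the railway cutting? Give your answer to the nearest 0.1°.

18.8°

Angle between strike (due northeast) and section (S35°W): β = 10°.
tan(apparent dip) = tan 63° · sin 10° = 0.3408
apparent dip = arctan 0.3408 = 18.82°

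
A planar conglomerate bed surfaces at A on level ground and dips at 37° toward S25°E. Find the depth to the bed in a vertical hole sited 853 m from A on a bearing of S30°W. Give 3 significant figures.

The hole lies 55° from the dip direction, so the down-dip offset is 853 × cos 55° = 489.26 m.
Depth = down-dip offset × tan(dip) = 489.26 × tan 37° = 489.26 × 0.7536
Depth = 368.68 m

369 m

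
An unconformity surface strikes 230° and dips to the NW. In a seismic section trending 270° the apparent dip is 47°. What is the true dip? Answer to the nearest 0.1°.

59.1°

β = acute angle between strike 230° and section 270° = 40°.
tan(true dip) = tan 47° / sin 40° = 1.6683
true dip = arctan 1.6683 = 59.06°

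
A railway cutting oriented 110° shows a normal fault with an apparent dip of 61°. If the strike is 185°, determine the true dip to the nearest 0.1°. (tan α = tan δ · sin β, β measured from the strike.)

The section is 75° from the strike.
tan δ = tan α / sin β = tan 61° / sin 75° = 1.8040 / 0.9659 = 1.8677
true dip = arctan 1.8677 = 61.83°

61.8°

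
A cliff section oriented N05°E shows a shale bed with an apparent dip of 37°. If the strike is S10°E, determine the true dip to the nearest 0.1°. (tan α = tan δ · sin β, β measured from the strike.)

71.0°

β = acute angle between strike S10°E and section N05°E = 15°.
tan δ = tan α / sin β = tan 37° / sin 15° = 0.7536 / 0.2588 = 2.9115
δ = arctan(2.9115) = 71.04°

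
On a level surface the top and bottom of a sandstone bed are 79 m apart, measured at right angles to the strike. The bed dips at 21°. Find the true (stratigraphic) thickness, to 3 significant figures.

28.3 m

True thickness t = w · sin(dip) = 79 × sin 21°
t = 79 × 0.3584 = 28.311 m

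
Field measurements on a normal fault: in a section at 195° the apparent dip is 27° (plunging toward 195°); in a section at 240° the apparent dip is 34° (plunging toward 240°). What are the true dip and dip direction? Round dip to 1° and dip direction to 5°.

true dip 34°, dip direction 235°

The two traces are lines in the plane: v₁ = (sin 195°·cos 27°, cos 195°·cos 27°, −sin 27°), v₂ = (sin 240°·cos 34°, cos 240°·cos 34°, −sin 34°).
The plane normal is n = v₁ × v₂ ∝ (-0.293, -0.197, 0.522).
tan δ = √(n_x²+n_y²)/n_z = 0.353/0.522, so δ = 34.1°.
The horizontal component of n points toward azimuth atan2(n_x, n_y) = 236°, the dip direction.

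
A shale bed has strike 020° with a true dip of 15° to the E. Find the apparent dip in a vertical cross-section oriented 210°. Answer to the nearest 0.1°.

2.7°

The strike is 020° and the section trends 210°; the acute angle between them is β = 10°.
tan α = tan 15° × sin 10° = 0.2679 × 0.1736 = 0.0465
apparent dip = arctan 0.0465 = 2.66°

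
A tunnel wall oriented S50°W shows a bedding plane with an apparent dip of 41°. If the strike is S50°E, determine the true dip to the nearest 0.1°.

41.4°

β = acute angle between strike S50°E and section S50°W = 80°.
tan(true dip) = tan 41° / sin 80° = 0.8827
true dip = arctan 0.8827 = 41.43°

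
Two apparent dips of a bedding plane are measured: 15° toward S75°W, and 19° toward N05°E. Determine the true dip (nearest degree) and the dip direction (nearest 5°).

true dip 28°, dip direction 315°

The two traces are lines in the plane: v₁ = (sin 255°·cos 15°, cos 255°·cos 15°, −sin 15°), v₂ = (sin 5°·cos 19°, cos 5°·cos 19°, −sin 19°).
The plane normal is n = v₁ × v₂ ∝ (-0.325, 0.325, 0.858).
Dip δ = arctan(|n_h|/n_z) = arctan(0.460/0.858) = 28.2°.
Dip direction = atan2(-0.325, 0.325) = 315° (azimuth of n's horizontal projection).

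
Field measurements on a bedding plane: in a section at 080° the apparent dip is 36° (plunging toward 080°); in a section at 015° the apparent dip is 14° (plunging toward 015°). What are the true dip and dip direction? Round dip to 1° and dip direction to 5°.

Each apparent-dip line lies in the plane. As unit vectors (x east, y north, z up), v₁ plunges 36°→080° and v₂ plunges 14°→015°.
The plane normal is n = v₁ × v₂ ∝ (0.517, 0.045, 0.711).
True dip = arccos(n_z / |n|) = arccos(0.8079) = 36.1°.
The horizontal component of n points toward azimuth atan2(n_x, n_y) = 85°, the dip direction.

true dip 36°, dip direction 085°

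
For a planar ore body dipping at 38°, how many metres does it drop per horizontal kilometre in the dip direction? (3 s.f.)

drop per km = 1000 × tan 38° = 1000 × 0.7813

781 m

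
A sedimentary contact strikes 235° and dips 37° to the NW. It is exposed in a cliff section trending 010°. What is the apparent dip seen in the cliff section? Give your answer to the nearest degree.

28°

Angle between strike (235°) and section (010°): β = 45°.
tan(apparent dip) = tan 37° · sin 45° = 0.5328
α = arctan(0.5328) = 28.05°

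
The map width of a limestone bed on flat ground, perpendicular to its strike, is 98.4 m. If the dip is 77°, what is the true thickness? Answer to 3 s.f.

95.9 m

True thickness t = w · sin(dip) = 98.4 × sin 77°
t = 98.4 × 0.9744 = 95.878 m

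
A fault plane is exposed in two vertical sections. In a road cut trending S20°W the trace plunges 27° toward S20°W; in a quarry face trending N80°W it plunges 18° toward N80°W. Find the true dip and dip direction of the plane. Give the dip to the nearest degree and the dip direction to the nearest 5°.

The two traces are lines in the plane: v₁ = (sin 200°·cos 27°, cos 200°·cos 27°, −sin 27°), v₂ = (sin 280°·cos 18°, cos 280°·cos 18°, −sin 18°).
Cross product v₁ × v₂ gives the pole to the plane: n ∝ (-0.334, -0.331, 0.835).
tan δ = √(n_x²+n_y²)/n_z = 0.470/0.835, so δ = 29.4°.
Dip direction = atan2(-0.334, -0.331) = 225° (azimuth of n's horizontal projection).

true dip 29°, dip direction 225°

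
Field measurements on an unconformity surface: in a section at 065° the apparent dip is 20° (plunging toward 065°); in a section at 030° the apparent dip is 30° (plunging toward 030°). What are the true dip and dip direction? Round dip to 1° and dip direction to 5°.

The two traces are lines in the plane: v₁ = (sin 65°·cos 20°, cos 65°·cos 20°, −sin 20°), v₂ = (sin 30°·cos 30°, cos 30°·cos 30°, −sin 30°).
The plane normal is n = v₁ × v₂ ∝ (0.058, 0.278, 0.467).
Dip δ = arctan(|n_h|/n_z) = arctan(0.284/0.467) = 31.3°.
The horizontal component of n points toward azimuth atan2(n_x, n_y) = 12°, the dip direction.

true dip 31°, dip direction 010°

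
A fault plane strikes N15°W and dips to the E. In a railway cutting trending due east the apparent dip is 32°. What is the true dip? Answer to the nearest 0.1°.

The section is 75° from the strike.
tan δ = tan α / sin β = tan 32° / sin 75° = 0.6249 / 0.9659 = 0.6469
true dip = arctan 0.6469 = 32.90°

32.9°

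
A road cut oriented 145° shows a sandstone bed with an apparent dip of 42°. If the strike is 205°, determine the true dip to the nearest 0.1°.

46.1°

β = acute angle between strike 205° and section 145° = 60°.
tan δ = tan α / sin β = tan 42° / sin 60° = 0.9004 / 0.8660 = 1.0397
δ = arctan(1.0397) = 46.11°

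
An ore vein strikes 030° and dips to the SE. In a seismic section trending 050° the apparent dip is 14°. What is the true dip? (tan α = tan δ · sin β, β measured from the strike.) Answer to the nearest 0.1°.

36.1°

The section is 20° from the strike.
tan(true dip) = tan 14° / sin 20° = 0.7290
true dip = arctan 0.7290 = 36.09°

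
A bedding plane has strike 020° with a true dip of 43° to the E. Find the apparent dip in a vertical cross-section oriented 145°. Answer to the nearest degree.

Angle between strike (020°) and section (145°): β = 55°.
tan α = tan 43° × sin 55° = 0.9325 × 0.8192 = 0.7639
apparent dip = arctan 0.7639 = 37.38°

37°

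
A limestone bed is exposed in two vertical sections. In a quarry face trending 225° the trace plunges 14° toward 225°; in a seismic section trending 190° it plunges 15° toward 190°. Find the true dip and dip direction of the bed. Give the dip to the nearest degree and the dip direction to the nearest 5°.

The two traces are lines in the plane: v₁ = (sin 225°·cos 14°, cos 225°·cos 14°, −sin 14°), v₂ = (sin 190°·cos 15°, cos 190°·cos 15°, −sin 15°).
n = v₁ × v₂ = (-0.053, -0.137, 0.538) (taken with n_z > 0).
tan δ = √(n_x²+n_y²)/n_z = 0.147/0.538, so δ = 15.3°.
Dip direction = azimuth of (n_x, n_y) = atan2(-0.053, -0.137) = 201°.

true dip 15°, dip direction 200°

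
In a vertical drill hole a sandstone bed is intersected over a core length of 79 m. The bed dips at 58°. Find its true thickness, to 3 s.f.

True thickness t = h · cos(dip) = 79 × cos 58°
t = 79 × 0.5299 = 41.864 m

41.9 m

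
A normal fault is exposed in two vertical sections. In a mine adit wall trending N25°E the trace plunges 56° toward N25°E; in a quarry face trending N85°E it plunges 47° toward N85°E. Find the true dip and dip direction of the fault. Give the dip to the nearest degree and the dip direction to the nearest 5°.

true dip 57°, dip direction 040°

Each apparent-dip line lies in the plane. As unit vectors (x east, y north, z up), v₁ plunges 56°→N25°E and v₂ plunges 47°→N85°E.
The plane normal is n = v₁ × v₂ ∝ (0.321, 0.390, 0.330).
True dip = arccos(n_z / |n|) = arccos(0.5468) = 56.8°.
The horizontal component of n points toward azimuth atan2(n_x, n_y) = 39°, the dip direction.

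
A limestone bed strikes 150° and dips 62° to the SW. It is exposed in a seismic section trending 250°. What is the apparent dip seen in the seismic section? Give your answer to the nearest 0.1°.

The section lies 80° from the strike.
tan α = tan 62° × sin 80° = 1.8807 × 0.9848 = 1.8522
apparent dip = arctan 1.8522 = 61.63°

61.6°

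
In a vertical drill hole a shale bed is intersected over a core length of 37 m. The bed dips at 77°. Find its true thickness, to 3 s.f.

True thickness t = h · cos(dip) = 37 × cos 77°
t = 37 × 0.2250 = 8.323 m

8.32 m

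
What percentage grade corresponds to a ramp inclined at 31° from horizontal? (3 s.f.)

grade % = 100 × tan 31° = 100 × 0.6009

60.1%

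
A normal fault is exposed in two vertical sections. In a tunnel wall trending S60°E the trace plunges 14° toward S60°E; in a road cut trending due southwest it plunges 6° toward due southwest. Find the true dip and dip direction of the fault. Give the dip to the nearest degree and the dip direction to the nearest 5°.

true dip 17°, dip direction 155°

The two traces are lines in the plane: v₁ = (sin 120°·cos 14°, cos 120°·cos 14°, −sin 14°), v₂ = (sin 225°·cos 6°, cos 225°·cos 6°, −sin 6°).
Cross product v₁ × v₂ gives the pole to the plane: n ∝ (0.119, -0.258, 0.932).
Dip δ = arctan(|n_h|/n_z) = arctan(0.284/0.932) = 17.0°.
Dip direction = azimuth of (n_x, n_y) = atan2(0.119, -0.258) = 155°.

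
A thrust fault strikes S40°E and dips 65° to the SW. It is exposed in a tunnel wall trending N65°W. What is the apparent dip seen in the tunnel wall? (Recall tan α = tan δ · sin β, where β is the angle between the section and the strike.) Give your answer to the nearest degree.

42°

Angle between strike (S40°E) and section (N65°W): β = 25°.
tan(apparent dip) = tan 65° · sin 25° = 0.9063
α = arctan(0.9063) = 42.19°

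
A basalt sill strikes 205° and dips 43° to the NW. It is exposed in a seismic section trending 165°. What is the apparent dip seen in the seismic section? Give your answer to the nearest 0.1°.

30.9°

The section lies 40° from the strike.
tan(apparent dip) = tan 43° · sin 40° = 0.5994
α = arctan(0.5994) = 30.94°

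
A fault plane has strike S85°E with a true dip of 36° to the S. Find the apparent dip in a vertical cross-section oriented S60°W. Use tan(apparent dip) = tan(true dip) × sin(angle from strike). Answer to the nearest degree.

23°

The section lies 35° from the strike.
tan(apparent dip) = tan 36° · sin 35° = 0.4167
α = arctan(0.4167) = 22.62°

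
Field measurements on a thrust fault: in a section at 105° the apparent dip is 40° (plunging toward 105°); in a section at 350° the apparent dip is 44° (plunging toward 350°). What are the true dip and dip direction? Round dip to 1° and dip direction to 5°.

The two traces are lines in the plane: v₁ = (sin 105°·cos 40°, cos 105°·cos 40°, −sin 40°), v₂ = (sin 350°·cos 44°, cos 350°·cos 44°, −sin 44°).
n = v₁ × v₂ = (0.593, 0.594, 0.499) (taken with n_z > 0).
True dip = arccos(n_z / |n|) = arccos(0.5112) = 59.3°.
Dip direction = azimuth of (n_x, n_y) = atan2(0.593, 0.594) = 45°.

true dip 59°, dip direction 045°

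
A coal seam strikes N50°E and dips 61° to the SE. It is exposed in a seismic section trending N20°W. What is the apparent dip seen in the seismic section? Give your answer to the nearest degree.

59°

The section lies 70° from the strike.
tan(apparent dip) = tan 61° · sin 70° = 1.6953
apparent dip = arctan 1.6953 = 59.46°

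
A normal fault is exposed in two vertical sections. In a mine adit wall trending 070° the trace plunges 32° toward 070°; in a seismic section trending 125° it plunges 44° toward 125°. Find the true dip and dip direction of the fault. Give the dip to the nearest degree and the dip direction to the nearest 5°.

true dip 44°, dip direction 120°

The two traces are lines in the plane: v₁ = (sin 70°·cos 32°, cos 70°·cos 32°, −sin 32°), v₂ = (sin 125°·cos 44°, cos 125°·cos 44°, −sin 44°).
The plane normal is n = v₁ × v₂ ∝ (0.420, -0.241, 0.500).
Dip δ = arctan(|n_h|/n_z) = arctan(0.485/0.500) = 44.1°.
Dip direction = azimuth of (n_x, n_y) = atan2(0.420, -0.241) = 120°.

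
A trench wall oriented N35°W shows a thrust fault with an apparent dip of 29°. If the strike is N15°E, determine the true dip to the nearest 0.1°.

The section is 50° from the strike.
tan δ = tan α / sin β = tan 29° / sin 50° = 0.5543 / 0.7660 = 0.7236
δ = arctan(0.7236) = 35.89°

35.9°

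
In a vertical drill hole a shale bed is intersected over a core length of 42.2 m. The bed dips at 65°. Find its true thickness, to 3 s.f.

True thickness t = h · cos(dip) = 42.2 × cos 65°
t = 42.2 × 0.4226 = 17.834 m

17.8 m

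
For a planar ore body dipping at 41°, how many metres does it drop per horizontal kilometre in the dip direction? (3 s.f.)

869 m

drop per km = 1000 × tan 41° = 1000 × 0.8693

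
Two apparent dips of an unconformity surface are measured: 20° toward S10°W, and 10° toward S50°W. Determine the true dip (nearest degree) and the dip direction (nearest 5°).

Each apparent-dip line lies in the plane. As unit vectors (x east, y north, z up), v₁ plunges 20°→S10°W and v₂ plunges 10°→S50°W.
n = v₁ × v₂ = (0.056, -0.230, 0.595) (taken with n_z > 0).
Dip δ = arctan(|n_h|/n_z) = arctan(0.236/0.595) = 21.7°.
Dip direction = atan2(0.056, -0.230) = 166° (azimuth of n's horizontal projection).

true dip 22°, dip direction 165°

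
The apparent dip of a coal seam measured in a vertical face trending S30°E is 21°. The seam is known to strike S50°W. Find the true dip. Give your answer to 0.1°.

21.3°

The section is 80° from the strike.
tan δ = tan α / sin β = tan 21° / sin 80° = 0.3839 / 0.9848 = 0.3898
true dip = arctan 0.3898 = 21.30°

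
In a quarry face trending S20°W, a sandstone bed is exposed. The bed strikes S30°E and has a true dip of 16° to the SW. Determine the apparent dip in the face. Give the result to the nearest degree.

12°

The section lies 50° from the strike.
tan(apparent dip) = tan 16° · sin 50° = 0.2197
α = arctan(0.2197) = 12.39°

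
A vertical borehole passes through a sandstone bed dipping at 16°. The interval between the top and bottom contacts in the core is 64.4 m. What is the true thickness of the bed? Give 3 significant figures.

61.9 m

True thickness t = h · cos(dip) = 64.4 × cos 16°
t = 64.4 × 0.9613 = 61.905 m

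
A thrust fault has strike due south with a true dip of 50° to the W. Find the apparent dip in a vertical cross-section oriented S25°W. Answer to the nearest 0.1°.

26.7°

The section lies 25° from the strike.
tan(apparent dip) = tan 50° · sin 25° = 0.5037
α = arctan(0.5037) = 26.73°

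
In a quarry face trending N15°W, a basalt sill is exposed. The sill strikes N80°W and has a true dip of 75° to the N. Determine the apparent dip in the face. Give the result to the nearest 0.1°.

73.5°

The strike is N80°W and the section trends N15°W; the acute angle between them is β = 65°.
tan α = tan 75° × sin 65° = 3.7321 × 0.9063 = 3.3824
apparent dip = arctan 3.3824 = 73.53°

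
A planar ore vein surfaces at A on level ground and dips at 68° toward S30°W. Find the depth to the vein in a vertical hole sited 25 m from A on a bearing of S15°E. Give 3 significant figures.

The hole lies 45° from the dip direction, so the down-dip offset is 25 × cos 45° = 17.68 m.
Depth = down-dip offset × tan(dip) = 17.68 × tan 68° = 17.68 × 2.4751
Depth = 43.75 m

43.8 m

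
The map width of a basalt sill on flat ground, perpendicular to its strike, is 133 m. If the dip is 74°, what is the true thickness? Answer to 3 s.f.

True thickness t = w · sin(dip) = 133 × sin 74°
t = 133 × 0.9613 = 127.848 m

128 m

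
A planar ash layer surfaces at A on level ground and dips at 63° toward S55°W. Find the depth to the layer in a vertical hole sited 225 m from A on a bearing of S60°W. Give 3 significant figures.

440 m

The hole lies 5° from the dip direction, so the down-dip offset is 225 × cos 5° = 224.14 m.
Depth = down-dip offset × tan(dip) = 224.14 × tan 63° = 224.14 × 1.9626
Depth = 439.91 m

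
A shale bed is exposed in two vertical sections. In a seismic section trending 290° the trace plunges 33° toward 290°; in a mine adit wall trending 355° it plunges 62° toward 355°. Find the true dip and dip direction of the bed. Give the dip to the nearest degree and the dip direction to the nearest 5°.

Each apparent-dip line lies in the plane. As unit vectors (x east, y north, z up), v₁ plunges 33°→290° and v₂ plunges 62°→355°.
n = v₁ × v₂ = (-0.001, 0.674, 0.357) (taken with n_z > 0).
Dip δ = arctan(|n_h|/n_z) = arctan(0.674/0.357) = 62.1°.
Dip direction = azimuth of (n_x, n_y) = atan2(-0.001, 0.674) = 360°.

true dip 62°, dip direction 000°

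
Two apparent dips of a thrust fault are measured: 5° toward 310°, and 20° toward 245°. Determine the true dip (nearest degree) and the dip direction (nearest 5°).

Represent each trace as a vector plunging at its apparent dip toward its trend (east-north-up frame): v₁ = (-0.763, 0.640, -0.087), v₂ = (-0.852, -0.397, -0.342).
The plane normal is n = v₁ × v₂ ∝ (-0.254, -0.187, 0.848).
Dip δ = arctan(|n_h|/n_z) = arctan(0.315/0.848) = 20.4°.
Dip direction = atan2(-0.254, -0.187) = 234° (azimuth of n's horizontal projection).

true dip 20°, dip direction 235°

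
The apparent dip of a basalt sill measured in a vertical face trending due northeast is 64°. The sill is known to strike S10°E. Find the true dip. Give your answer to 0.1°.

68.2°

The section is 55° from the strike.
tan δ = tan α / sin β = tan 64° / sin 55° = 2.0503 / 0.8192 = 2.5030
true dip = arctan 2.5030 = 68.22°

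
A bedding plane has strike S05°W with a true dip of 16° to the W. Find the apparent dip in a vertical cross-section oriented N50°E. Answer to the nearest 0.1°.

11.5°

The strike is S05°W and the section trends N50°E; the acute angle between them is β = 45°.
tan(apparent dip) = tan 16° · sin 45° = 0.2028
α = arctan(0.2028) = 11.46°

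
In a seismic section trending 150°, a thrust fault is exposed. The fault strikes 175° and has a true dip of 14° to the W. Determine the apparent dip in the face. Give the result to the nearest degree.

The strike is 175° and the section trends 150°; the acute angle between them is β = 25°.
tan(apparent dip) = tan 14° · sin 25° = 0.1054
α = arctan(0.1054) = 6.02°

6°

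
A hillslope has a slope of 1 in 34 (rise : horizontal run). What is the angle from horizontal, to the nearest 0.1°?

1.7°

tan θ = 1/34 = 0.0294
θ = arctan(0.0294) = 1.68°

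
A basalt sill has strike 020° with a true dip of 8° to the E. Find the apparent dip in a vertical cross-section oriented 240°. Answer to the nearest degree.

5°

Angle between strike (020°) and section (240°): β = 40°.
tan(apparent dip) = tan 8° · sin 40° = 0.0903
apparent dip = arctan 0.0903 = 5.16°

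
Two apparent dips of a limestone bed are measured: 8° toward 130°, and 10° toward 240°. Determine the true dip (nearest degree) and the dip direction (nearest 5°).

true dip 15°, dip direction 190°

Each apparent-dip line lies in the plane. As unit vectors (x east, y north, z up), v₁ plunges 8°→130° and v₂ plunges 10°→240°.
The plane normal is n = v₁ × v₂ ∝ (-0.042, -0.250, 0.916).
Dip δ = arctan(|n_h|/n_z) = arctan(0.254/0.916) = 15.5°.
The horizontal component of n points toward azimuth atan2(n_x, n_y) = 190°, the dip direction.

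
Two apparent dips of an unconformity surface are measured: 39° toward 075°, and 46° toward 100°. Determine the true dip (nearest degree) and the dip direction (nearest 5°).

true dip 47°, dip direction 115°

Each apparent-dip line lies in the plane. As unit vectors (x east, y north, z up), v₁ plunges 39°→075° and v₂ plunges 46°→100°.
The plane normal is n = v₁ × v₂ ∝ (0.221, -0.109, 0.228).
True dip = arccos(n_z / |n|) = arccos(0.6796) = 47.2°.
The horizontal component of n points toward azimuth atan2(n_x, n_y) = 116°, the dip direction.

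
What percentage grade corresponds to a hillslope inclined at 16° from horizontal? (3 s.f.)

grade % = 100 × tan 16° = 100 × 0.2867

28.7%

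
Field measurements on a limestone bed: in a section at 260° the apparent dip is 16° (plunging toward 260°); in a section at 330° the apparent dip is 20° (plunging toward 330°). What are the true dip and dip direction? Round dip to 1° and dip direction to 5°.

Represent each trace as a vector plunging at its apparent dip toward its trend (east-north-up frame): v₁ = (-0.947, -0.167, -0.276), v₂ = (-0.470, 0.814, -0.342).
Cross product v₁ × v₂ gives the pole to the plane: n ∝ (-0.281, 0.194, 0.849).
True dip = arccos(n_z / |n|) = arccos(0.9276) = 21.9°.
The horizontal component of n points toward azimuth atan2(n_x, n_y) = 305°, the dip direction.

true dip 22°, dip direction 305°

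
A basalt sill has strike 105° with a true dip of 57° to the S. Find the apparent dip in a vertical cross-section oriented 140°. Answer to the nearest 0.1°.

The strike is 105° and the section trends 140°; the acute angle between them is β = 35°.
tan α = tan 57° × sin 35° = 1.5399 × 0.5736 = 0.8832
apparent dip = arctan 0.8832 = 41.45°

41.5°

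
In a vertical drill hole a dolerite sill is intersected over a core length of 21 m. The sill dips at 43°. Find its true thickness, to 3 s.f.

15.4 m

True thickness t = h · cos(dip) = 21 × cos 43°
t = 21 × 0.7314 = 15.358 m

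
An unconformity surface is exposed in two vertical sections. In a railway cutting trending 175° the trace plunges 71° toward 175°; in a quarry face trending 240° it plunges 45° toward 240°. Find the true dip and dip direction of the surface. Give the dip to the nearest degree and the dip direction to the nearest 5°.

The two traces are lines in the plane: v₁ = (sin 175°·cos 71°, cos 175°·cos 71°, −sin 71°), v₂ = (sin 240°·cos 45°, cos 240°·cos 45°, −sin 45°).
The plane normal is n = v₁ × v₂ ∝ (0.105, -0.599, 0.209).
True dip = arccos(n_z / |n|) = arccos(0.3245) = 71.1°.
Dip direction = azimuth of (n_x, n_y) = atan2(0.105, -0.599) = 170°.

true dip 71°, dip direction 170°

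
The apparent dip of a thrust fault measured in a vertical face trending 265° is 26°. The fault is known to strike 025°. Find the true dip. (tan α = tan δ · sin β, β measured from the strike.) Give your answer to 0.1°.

The section is 60° from the strike.
tan(true dip) = tan 26° / sin 60° = 0.5632
true dip = arctan 0.5632 = 29.39°

29.4°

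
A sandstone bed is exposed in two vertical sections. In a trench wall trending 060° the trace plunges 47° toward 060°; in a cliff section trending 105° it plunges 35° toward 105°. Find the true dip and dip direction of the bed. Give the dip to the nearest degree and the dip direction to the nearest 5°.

true dip 47°, dip direction 055°

The two traces are lines in the plane: v₁ = (sin 60°·cos 47°, cos 60°·cos 47°, −sin 47°), v₂ = (sin 105°·cos 35°, cos 105°·cos 35°, −sin 35°).
n = v₁ × v₂ = (0.351, 0.240, 0.395) (taken with n_z > 0).
True dip = arccos(n_z / |n|) = arccos(0.6809) = 47.1°.
Dip direction = azimuth of (n_x, n_y) = atan2(0.351, 0.240) = 56°.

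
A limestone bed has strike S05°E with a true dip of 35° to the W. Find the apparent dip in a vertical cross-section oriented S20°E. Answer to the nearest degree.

The section lies 15° from the strike.
tan(apparent dip) = tan 35° · sin 15° = 0.1812
apparent dip = arctan 0.1812 = 10.27°

10°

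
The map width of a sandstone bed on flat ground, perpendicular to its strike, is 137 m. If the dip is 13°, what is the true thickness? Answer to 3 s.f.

30.8 m

True thickness t = w · sin(dip) = 137 × sin 13°
t = 137 × 0.2250 = 30.818 m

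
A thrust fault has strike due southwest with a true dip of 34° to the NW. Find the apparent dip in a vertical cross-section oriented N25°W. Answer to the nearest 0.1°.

32.4°

The strike is due southwest and the section trends N25°W; the acute angle between them is β = 70°.
tan(apparent dip) = tan 34° · sin 70° = 0.6338
apparent dip = arctan 0.6338 = 32.37°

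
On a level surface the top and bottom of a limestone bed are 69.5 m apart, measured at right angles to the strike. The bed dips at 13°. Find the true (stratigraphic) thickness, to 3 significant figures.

True thickness t = w · sin(dip) = 69.5 × sin 13°
t = 69.5 × 0.2250 = 15.634 m

15.6 m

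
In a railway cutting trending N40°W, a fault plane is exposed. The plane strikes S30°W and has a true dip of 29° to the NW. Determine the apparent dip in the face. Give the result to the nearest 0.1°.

The section lies 70° from the strike.
tan(apparent dip) = tan 29° · sin 70° = 0.5209
α = arctan(0.5209) = 27.51°

27.5°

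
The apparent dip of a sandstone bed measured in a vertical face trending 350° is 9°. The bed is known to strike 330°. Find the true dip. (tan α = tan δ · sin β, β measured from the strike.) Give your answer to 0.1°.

The section is 20° from the strike.
tan(true dip) = tan 9° / sin 20° = 0.4631
δ = arctan(0.4631) = 24.85°

24.8°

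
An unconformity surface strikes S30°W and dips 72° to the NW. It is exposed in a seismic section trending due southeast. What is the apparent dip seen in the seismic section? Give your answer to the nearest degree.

71°

Angle between strike (S30°W) and section (due southeast): β = 75°.
tan(apparent dip) = tan 72° · sin 75° = 2.9728
α = arctan(2.9728) = 71.41°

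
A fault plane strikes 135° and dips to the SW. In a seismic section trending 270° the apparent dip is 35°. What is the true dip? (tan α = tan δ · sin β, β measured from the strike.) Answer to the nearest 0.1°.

44.7°

The section is 45° from the strike.
tan(true dip) = tan 35° / sin 45° = 0.9902
true dip = arctan 0.9902 = 44.72°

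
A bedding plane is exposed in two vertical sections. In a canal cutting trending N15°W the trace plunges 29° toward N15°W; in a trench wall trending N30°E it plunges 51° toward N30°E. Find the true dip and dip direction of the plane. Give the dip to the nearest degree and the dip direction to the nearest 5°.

Represent each trace as a vector plunging at its apparent dip toward its trend (east-north-up frame): v₁ = (-0.226, 0.845, -0.485), v₂ = (0.315, 0.545, -0.777).
The plane normal is n = v₁ × v₂ ∝ (0.392, 0.328, 0.389).
True dip = arccos(n_z / |n|) = arccos(0.6054) = 52.7°.
Dip direction = azimuth of (n_x, n_y) = atan2(0.392, 0.328) = 50°.

true dip 53°, dip direction 050°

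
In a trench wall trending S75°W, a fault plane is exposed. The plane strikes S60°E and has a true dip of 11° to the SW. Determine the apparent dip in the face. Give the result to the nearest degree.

8°

Angle between strike (S60°E) and section (S75°W): β = 45°.
tan(apparent dip) = tan 11° · sin 45° = 0.1374
apparent dip = arctan 0.1374 = 7.83°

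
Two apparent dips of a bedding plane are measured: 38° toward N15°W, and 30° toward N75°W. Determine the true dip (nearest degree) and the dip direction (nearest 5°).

Each apparent-dip line lies in the plane. As unit vectors (x east, y north, z up), v₁ plunges 38°→N15°W and v₂ plunges 30°→N75°W.
The plane normal is n = v₁ × v₂ ∝ (-0.243, 0.413, 0.591).
tan δ = √(n_x²+n_y²)/n_z = 0.479/0.591, so δ = 39.0°.
Dip direction = atan2(-0.243, 0.413) = 330° (azimuth of n's horizontal projection).

true dip 39°, dip direction 330°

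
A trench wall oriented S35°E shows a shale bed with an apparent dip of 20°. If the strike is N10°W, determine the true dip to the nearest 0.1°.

40.7°

The section is 25° from the strike.
tan δ = tan α / sin β = tan 20° / sin 25° = 0.3640 / 0.4226 = 0.8612
true dip = arctan 0.8612 = 40.74°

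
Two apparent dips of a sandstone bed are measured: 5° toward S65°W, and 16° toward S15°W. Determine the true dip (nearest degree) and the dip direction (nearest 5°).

true dip 17°, dip direction 170°

Represent each trace as a vector plunging at its apparent dip toward its trend (east-north-up frame): v₁ = (-0.903, -0.421, -0.087), v₂ = (-0.249, -0.929, -0.276).
n = v₁ × v₂ = (0.035, -0.227, 0.734) (taken with n_z > 0).
tan δ = √(n_x²+n_y²)/n_z = 0.230/0.734, so δ = 17.4°.
Dip direction = azimuth of (n_x, n_y) = atan2(0.035, -0.227) = 171°.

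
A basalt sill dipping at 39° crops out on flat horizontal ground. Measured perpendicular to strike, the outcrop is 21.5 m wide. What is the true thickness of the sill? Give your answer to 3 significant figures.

True thickness t = w · sin(dip) = 21.5 × sin 39°
t = 21.5 × 0.6293 = 13.530 m

13.5 m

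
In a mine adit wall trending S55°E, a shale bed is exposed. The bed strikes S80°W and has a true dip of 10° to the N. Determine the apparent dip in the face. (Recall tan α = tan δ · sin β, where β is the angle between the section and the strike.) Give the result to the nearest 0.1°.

7.1°

Angle between strike (S80°W) and section (S55°E): β = 45°.
tan α = tan 10° × sin 45° = 0.1763 × 0.7071 = 0.1247
apparent dip = arctan 0.1247 = 7.11°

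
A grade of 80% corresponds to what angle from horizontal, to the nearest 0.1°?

38.7°

tan θ = 80/100 = 0.8000
θ = arctan(0.8000) = 38.66°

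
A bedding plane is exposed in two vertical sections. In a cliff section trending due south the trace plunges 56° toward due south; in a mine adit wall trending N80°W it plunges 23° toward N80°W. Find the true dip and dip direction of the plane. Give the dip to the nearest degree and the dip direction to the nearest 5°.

The two traces are lines in the plane: v₁ = (sin 180°·cos 56°, cos 180°·cos 56°, −sin 56°), v₂ = (sin 280°·cos 23°, cos 280°·cos 23°, −sin 23°).
n = v₁ × v₂ = (-0.351, -0.752, 0.507) (taken with n_z > 0).
Dip δ = arctan(|n_h|/n_z) = arctan(0.829/0.507) = 58.6°.
Dip direction = azimuth of (n_x, n_y) = atan2(-0.351, -0.752) = 205°.

true dip 59°, dip direction 205°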